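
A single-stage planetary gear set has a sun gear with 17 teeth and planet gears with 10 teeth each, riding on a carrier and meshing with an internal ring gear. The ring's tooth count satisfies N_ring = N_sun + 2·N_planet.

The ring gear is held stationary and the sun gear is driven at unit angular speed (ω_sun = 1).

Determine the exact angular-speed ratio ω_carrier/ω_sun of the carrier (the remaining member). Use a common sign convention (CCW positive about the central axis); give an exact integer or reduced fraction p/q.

N_ring = 17 + 2·10 = 37
17(ω_s−ω_c) = −37(ω_r−ω_c),  ω_r=0, ω_s=1
17(1−ω_c) = −37(0−ω_c)  ⇒  54ω_c = 17  ⇒  ω_c = 17/54
ω_c/ω_s = 17/54

17/54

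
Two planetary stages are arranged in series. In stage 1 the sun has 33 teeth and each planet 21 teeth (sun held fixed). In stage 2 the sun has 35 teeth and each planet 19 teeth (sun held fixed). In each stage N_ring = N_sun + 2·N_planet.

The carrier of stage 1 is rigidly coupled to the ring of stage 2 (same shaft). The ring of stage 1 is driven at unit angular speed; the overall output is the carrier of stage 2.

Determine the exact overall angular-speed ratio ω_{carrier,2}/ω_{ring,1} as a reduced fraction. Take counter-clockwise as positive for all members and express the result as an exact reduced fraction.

1825/3888

Stage 1: N_ring = 33 + 2·21 = 75
Stage 1: 33(ω_s−ω_c) = −75(ω_r−ω_c),  ω_s=0, ω_r=1
Stage 1: 33(0−ω_c) = −75(1−ω_c)  ⇒  108ω_c = 75  ⇒  ω_c = 25/36
  ⇒ ω_c¹/ω_r¹ = 25/36
Stage 2: N_ring = 35 + 2·19 = 73
Stage 2: 35(ω_s−ω_c) = −73(ω_r−ω_c),  ω_s=0, ω_r=1
Stage 2: 35(0−ω_c) = −73(1−ω_c)  ⇒  108ω_c = 73  ⇒  ω_c = 73/108
  ⇒ ω_c²/ω_r² = 73/108
Coupling ω_r² = ω_c¹ ⇒ overall = 25/36 × 73/108 = 1825/3888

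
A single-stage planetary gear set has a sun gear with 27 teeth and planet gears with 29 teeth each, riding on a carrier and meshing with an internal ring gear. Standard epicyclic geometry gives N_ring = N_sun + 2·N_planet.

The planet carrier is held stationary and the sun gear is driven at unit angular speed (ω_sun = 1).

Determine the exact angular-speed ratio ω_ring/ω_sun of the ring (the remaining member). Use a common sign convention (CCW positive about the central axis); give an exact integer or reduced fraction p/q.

N_ring = 27 + 2·29 = 85
27(ω_s−ω_c) = −85(ω_r−ω_c),  ω_c=0, ω_s=1
ω_r = 0 − (27/85)(1−0) = -27/85
ω_r/ω_s = -27/85

-27/85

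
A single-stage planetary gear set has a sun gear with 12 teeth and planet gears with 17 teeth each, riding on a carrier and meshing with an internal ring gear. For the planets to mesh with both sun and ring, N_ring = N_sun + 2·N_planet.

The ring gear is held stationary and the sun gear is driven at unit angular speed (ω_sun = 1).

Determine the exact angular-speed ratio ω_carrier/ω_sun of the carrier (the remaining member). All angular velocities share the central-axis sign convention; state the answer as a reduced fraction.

N_ring = 12 + 2·17 = 46
12(ω_s−ω_c) = −46(ω_r−ω_c),  ω_r=0, ω_s=1
12(1−ω_c) = −46(0−ω_c)  ⇒  58ω_c = 12  ⇒  ω_c = 6/29
ω_c/ω_s = 6/29

6/29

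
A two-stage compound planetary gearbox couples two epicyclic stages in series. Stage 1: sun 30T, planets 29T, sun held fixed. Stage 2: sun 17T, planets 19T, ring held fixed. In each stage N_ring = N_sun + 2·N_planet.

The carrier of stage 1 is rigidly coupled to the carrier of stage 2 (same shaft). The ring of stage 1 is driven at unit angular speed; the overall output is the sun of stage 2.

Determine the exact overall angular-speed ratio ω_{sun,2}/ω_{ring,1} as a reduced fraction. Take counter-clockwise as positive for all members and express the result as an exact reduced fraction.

Stage 1: N_ring = 30 + 2·29 = 88
Stage 1: 30(ω_s−ω_c) = −88(ω_r−ω_c),  ω_s=0, ω_r=1
Stage 1: 30(0−ω_c) = −88(1−ω_c)  ⇒  118ω_c = 88  ⇒  ω_c = 44/59
  ⇒ ω_c¹/ω_r¹ = 44/59
Stage 2: N_ring = 17 + 2·19 = 55
Stage 2: 17(ω_s−ω_c) = −55(ω_r−ω_c),  ω_r=0, ω_c=1
Stage 2: ω_s = 1 − (55/17)(0−1) = 72/17
  ⇒ ω_s²/ω_c² = 72/17
Coupling ω_c² = ω_c¹ ⇒ overall = 44/59 × 72/17 = 3168/1003

3168/1003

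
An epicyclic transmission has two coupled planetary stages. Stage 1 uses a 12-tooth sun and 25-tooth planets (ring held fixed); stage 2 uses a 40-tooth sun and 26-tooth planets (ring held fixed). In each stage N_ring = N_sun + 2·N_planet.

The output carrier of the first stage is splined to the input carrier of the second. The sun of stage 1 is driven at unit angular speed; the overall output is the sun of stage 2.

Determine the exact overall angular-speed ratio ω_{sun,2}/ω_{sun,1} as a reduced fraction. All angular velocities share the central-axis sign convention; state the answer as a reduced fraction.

99/185

Stage 1: N_ring = 12 + 2·25 = 62
Stage 1: 12(ω_s−ω_c) = −62(ω_r−ω_c),  ω_r=0, ω_s=1
Stage 1: 12(1−ω_c) = −62(0−ω_c)  ⇒  74ω_c = 12  ⇒  ω_c = 6/37
  ⇒ ω_c¹/ω_s¹ = 6/37
Stage 2: N_ring = 40 + 2·26 = 92
Stage 2: 40(ω_s−ω_c) = −92(ω_r−ω_c),  ω_r=0, ω_c=1
Stage 2: ω_s = 1 − (92/40)(0−1) = 33/10
  ⇒ ω_s²/ω_c² = 33/10
Coupling ω_c² = ω_c¹ ⇒ overall = 6/37 × 33/10 = 99/185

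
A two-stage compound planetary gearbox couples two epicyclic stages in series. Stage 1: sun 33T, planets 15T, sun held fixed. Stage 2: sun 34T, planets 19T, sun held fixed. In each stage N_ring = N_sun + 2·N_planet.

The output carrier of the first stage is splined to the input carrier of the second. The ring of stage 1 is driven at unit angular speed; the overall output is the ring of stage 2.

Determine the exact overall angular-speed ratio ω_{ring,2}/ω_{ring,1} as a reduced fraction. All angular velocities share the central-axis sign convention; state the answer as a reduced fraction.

Stage 1: N_ring = 33 + 2·15 = 63
Stage 1: 33(ω_s−ω_c) = −63(ω_r−ω_c),  ω_s=0, ω_r=1
Stage 1: 33(0−ω_c) = −63(1−ω_c)  ⇒  96ω_c = 63  ⇒  ω_c = 21/32
  ⇒ ω_c¹/ω_r¹ = 21/32
Stage 2: N_ring = 34 + 2·19 = 72
Stage 2: 34(ω_s−ω_c) = −72(ω_r−ω_c),  ω_s=0, ω_c=1
Stage 2: ω_r = 1 − (34/72)(0−1) = 53/36
  ⇒ ω_r²/ω_c² = 53/36
Coupling ω_c² = ω_c¹ ⇒ overall = 21/32 × 53/36 = 371/384

371/384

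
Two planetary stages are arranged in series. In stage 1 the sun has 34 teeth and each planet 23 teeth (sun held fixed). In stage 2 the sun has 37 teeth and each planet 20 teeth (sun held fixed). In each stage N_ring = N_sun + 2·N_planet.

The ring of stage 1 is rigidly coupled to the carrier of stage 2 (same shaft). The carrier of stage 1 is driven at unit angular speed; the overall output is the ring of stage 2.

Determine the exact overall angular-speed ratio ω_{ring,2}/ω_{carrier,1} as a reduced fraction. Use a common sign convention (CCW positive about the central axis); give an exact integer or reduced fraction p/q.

3249/1540

Stage 1: N_ring = 34 + 2·23 = 80
Stage 1: 34(ω_s−ω_c) = −80(ω_r−ω_c),  ω_s=0, ω_c=1
Stage 1: ω_r = 1 − (34/80)(0−1) = 57/40
  ⇒ ω_r¹/ω_c¹ = 57/40
Stage 2: N_ring = 37 + 2·20 = 77
Stage 2: 37(ω_s−ω_c) = −77(ω_r−ω_c),  ω_s=0, ω_c=1
Stage 2: ω_r = 1 − (37/77)(0−1) = 114/77
  ⇒ ω_r²/ω_c² = 114/77
Coupling ω_c² = ω_r¹ ⇒ overall = 57/40 × 114/77 = 3249/1540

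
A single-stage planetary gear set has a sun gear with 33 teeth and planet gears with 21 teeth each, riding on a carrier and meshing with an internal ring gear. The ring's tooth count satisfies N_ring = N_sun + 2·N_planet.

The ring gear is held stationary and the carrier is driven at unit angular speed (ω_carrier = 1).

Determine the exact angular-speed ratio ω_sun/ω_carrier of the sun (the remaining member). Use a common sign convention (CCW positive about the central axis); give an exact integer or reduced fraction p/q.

N_ring = 33 + 2·21 = 75
33(ω_s−ω_c) = −75(ω_r−ω_c),  ω_r=0, ω_c=1
ω_s = 1 − (75/33)(0−1) = 36/11
ω_s/ω_c = 36/11

36/11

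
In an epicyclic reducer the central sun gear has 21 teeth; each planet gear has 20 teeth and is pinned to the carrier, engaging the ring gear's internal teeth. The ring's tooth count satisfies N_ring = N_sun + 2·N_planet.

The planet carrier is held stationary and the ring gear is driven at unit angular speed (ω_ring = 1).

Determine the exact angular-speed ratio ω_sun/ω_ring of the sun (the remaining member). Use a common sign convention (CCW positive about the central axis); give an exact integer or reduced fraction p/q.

N_ring = 21 + 2·20 = 61
21(ω_s−ω_c) = −61(ω_r−ω_c),  ω_c=0, ω_r=1
ω_s = 0 − (61/21)(1−0) = -61/21
ω_s/ω_r = -61/21

-61/21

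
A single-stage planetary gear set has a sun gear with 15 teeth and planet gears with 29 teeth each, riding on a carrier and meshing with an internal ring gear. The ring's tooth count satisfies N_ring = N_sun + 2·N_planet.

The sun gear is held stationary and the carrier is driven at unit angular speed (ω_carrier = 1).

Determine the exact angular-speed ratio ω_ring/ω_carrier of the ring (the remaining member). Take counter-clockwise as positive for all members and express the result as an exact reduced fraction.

88/73

N_ring = 15 + 2·29 = 73
15(ω_s−ω_c) = −73(ω_r−ω_c),  ω_s=0, ω_c=1
ω_r = 1 − (15/73)(0−1) = 88/73
ω_r/ω_c = 88/73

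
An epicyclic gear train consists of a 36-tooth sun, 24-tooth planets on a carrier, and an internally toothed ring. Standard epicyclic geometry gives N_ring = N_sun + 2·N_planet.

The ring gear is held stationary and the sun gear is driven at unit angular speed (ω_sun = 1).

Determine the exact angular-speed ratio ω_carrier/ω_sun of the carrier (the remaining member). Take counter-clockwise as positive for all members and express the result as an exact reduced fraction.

3/10

N_ring = 36 + 2·24 = 84
36(ω_s−ω_c) = −84(ω_r−ω_c),  ω_r=0, ω_s=1
36(1−ω_c) = −84(0−ω_c)  ⇒  120ω_c = 36  ⇒  ω_c = 3/10
ω_c/ω_s = 3/10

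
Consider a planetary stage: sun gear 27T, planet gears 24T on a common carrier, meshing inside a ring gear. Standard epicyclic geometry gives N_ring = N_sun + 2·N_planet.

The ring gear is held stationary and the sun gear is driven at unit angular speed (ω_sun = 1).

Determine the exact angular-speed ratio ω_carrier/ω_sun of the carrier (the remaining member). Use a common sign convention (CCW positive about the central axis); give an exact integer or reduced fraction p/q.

9/34

N_ring = 27 + 2·24 = 75
27(ω_s−ω_c) = −75(ω_r−ω_c),  ω_r=0, ω_s=1
27(1−ω_c) = −75(0−ω_c)  ⇒  102ω_c = 27  ⇒  ω_c = 9/34
ω_c/ω_s = 9/34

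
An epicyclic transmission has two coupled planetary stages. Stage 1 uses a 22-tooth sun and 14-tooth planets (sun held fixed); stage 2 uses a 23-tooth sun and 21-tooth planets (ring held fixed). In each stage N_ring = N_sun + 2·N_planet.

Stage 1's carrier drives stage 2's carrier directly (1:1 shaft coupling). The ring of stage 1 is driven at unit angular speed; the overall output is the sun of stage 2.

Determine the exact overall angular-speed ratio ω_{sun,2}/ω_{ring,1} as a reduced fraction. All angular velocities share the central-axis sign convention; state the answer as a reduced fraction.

Stage 1: N_ring = 22 + 2·14 = 50
Stage 1: 22(ω_s−ω_c) = −50(ω_r−ω_c),  ω_s=0, ω_r=1
Stage 1: 22(0−ω_c) = −50(1−ω_c)  ⇒  72ω_c = 50  ⇒  ω_c = 25/36
  ⇒ ω_c¹/ω_r¹ = 25/36
Stage 2: N_ring = 23 + 2·21 = 65
Stage 2: 23(ω_s−ω_c) = −65(ω_r−ω_c),  ω_r=0, ω_c=1
Stage 2: ω_s = 1 − (65/23)(0−1) = 88/23
  ⇒ ω_s²/ω_c² = 88/23
Coupling ω_c² = ω_c¹ ⇒ overall = 25/36 × 88/23 = 550/207

550/207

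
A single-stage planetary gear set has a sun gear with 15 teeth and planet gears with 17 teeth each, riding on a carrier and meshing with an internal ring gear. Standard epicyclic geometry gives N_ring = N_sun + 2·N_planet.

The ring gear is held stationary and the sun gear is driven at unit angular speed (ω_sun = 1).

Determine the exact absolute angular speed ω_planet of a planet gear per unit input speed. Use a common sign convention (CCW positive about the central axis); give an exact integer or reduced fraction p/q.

N_ring = 15 + 2·17 = 49
15(ω_s−ω_c) = −49(ω_r−ω_c),  ω_r=0, ω_s=1
15(1−ω_c) = −49(0−ω_c)  ⇒  64ω_c = 15  ⇒  ω_c = 15/64
sun–planet: 15·(1−15/64) = −17·(ω_p−ω_c)  ⇒  ω_p−ω_c = −(15/17)·(49/64) = -735/1088
ω_p = 15/64 − 735/1088 = -15/34

-15/34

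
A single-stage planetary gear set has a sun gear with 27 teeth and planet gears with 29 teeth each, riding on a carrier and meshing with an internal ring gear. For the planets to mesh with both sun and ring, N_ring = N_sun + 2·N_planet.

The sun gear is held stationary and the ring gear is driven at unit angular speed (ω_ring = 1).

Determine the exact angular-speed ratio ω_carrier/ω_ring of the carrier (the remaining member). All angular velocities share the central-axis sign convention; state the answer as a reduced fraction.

85/112

N_ring = 27 + 2·29 = 85
27(ω_s−ω_c) = −85(ω_r−ω_c),  ω_s=0, ω_r=1
27(0−ω_c) = −85(1−ω_c)  ⇒  112ω_c = 85  ⇒  ω_c = 85/112
ω_c/ω_r = 85/112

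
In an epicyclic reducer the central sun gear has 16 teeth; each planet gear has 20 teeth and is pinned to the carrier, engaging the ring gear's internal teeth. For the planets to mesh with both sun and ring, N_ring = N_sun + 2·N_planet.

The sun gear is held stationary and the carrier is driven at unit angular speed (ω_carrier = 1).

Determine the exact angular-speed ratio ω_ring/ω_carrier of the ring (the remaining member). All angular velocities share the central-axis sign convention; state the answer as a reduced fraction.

N_ring = 16 + 2·20 = 56
16(ω_s−ω_c) = −56(ω_r−ω_c),  ω_s=0, ω_c=1
ω_r = 1 − (16/56)(0−1) = 9/7
ω_r/ω_c = 9/7

9/7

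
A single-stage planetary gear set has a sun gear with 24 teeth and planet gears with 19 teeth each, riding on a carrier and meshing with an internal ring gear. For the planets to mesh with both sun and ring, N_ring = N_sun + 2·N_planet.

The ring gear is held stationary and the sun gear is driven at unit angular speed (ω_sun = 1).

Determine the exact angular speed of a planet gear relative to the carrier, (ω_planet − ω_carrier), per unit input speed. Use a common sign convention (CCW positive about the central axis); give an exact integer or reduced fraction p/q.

-744/817

N_ring = 24 + 2·19 = 62
24(ω_s−ω_c) = −62(ω_r−ω_c),  ω_r=0, ω_s=1
24(1−ω_c) = −62(0−ω_c)  ⇒  86ω_c = 24  ⇒  ω_c = 12/43
sun–planet: 24·(1−12/43) = −19·(ω_p−ω_c)  ⇒  ω_p−ω_c = −(24/19)·(31/43) = -744/817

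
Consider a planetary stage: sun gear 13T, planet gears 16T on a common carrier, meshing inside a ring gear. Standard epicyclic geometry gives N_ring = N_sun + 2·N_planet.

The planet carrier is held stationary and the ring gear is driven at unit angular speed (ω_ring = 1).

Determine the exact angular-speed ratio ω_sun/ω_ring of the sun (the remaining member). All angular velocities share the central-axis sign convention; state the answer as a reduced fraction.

-45/13

N_ring = 13 + 2·16 = 45
13(ω_s−ω_c) = −45(ω_r−ω_c),  ω_c=0, ω_r=1
ω_s = 0 − (45/13)(1−0) = -45/13
ω_s/ω_r = -45/13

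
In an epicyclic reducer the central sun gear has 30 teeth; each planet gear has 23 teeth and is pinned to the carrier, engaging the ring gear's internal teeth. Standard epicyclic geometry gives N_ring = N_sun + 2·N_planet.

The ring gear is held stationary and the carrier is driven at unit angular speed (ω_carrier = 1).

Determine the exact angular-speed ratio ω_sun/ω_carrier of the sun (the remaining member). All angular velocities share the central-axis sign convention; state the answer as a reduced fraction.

53/15

N_ring = 30 + 2·23 = 76
30(ω_s−ω_c) = −76(ω_r−ω_c),  ω_r=0, ω_c=1
ω_s = 1 − (76/30)(0−1) = 53/15
ω_s/ω_c = 53/15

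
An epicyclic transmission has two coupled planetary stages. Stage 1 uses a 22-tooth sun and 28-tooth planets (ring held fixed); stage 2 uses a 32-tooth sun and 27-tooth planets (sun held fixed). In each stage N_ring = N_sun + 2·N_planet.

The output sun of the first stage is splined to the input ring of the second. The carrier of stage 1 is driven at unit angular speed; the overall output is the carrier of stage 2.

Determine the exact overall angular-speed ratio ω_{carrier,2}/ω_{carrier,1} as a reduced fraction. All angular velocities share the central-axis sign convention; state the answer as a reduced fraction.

Stage 1: N_ring = 22 + 2·28 = 78
Stage 1: 22(ω_s−ω_c) = −78(ω_r−ω_c),  ω_r=0, ω_c=1
Stage 1: ω_s = 1 − (78/22)(0−1) = 50/11
  ⇒ ω_s¹/ω_c¹ = 50/11
Stage 2: N_ring = 32 + 2·27 = 86
Stage 2: 32(ω_s−ω_c) = −86(ω_r−ω_c),  ω_s=0, ω_r=1
Stage 2: 32(0−ω_c) = −86(1−ω_c)  ⇒  118ω_c = 86  ⇒  ω_c = 43/59
  ⇒ ω_c²/ω_r² = 43/59
Coupling ω_r² = ω_s¹ ⇒ overall = 50/11 × 43/59 = 2150/649

2150/649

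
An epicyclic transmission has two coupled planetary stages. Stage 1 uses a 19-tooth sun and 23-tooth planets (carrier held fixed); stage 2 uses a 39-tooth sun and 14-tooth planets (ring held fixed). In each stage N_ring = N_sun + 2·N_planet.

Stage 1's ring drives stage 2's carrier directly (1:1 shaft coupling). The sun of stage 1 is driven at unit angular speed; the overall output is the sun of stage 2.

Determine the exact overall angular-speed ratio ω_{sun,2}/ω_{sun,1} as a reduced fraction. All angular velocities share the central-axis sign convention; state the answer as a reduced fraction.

Stage 1: N_ring = 19 + 2·23 = 65
Stage 1: 19(ω_s−ω_c) = −65(ω_r−ω_c),  ω_c=0, ω_s=1
Stage 1: ω_r = 0 − (19/65)(1−0) = -19/65
  ⇒ ω_r¹/ω_s¹ = -19/65
Stage 2: N_ring = 39 + 2·14 = 67
Stage 2: 39(ω_s−ω_c) = −67(ω_r−ω_c),  ω_r=0, ω_c=1
Stage 2: ω_s = 1 − (67/39)(0−1) = 106/39
  ⇒ ω_s²/ω_c² = 106/39
Coupling ω_c² = ω_r¹ ⇒ overall = -19/65 × 106/39 = -2014/2535

-2014/2535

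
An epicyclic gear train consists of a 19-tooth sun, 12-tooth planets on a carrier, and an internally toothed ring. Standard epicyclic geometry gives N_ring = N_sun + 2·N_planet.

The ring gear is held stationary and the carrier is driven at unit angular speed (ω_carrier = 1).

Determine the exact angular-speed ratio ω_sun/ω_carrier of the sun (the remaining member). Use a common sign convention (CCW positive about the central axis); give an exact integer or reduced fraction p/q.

N_ring = 19 + 2·12 = 43
19(ω_s−ω_c) = −43(ω_r−ω_c),  ω_r=0, ω_c=1
ω_s = 1 − (43/19)(0−1) = 62/19
ω_s/ω_c = 62/19

62/19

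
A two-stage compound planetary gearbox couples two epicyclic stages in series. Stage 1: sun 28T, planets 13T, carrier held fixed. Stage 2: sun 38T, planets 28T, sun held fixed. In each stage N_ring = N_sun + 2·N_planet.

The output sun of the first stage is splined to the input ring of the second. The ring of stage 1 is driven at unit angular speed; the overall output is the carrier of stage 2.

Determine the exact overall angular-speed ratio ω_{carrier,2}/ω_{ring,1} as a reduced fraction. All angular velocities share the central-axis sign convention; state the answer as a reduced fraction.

-423/308

Stage 1: N_ring = 28 + 2·13 = 54
Stage 1: 28(ω_s−ω_c) = −54(ω_r−ω_c),  ω_c=0, ω_r=1
Stage 1: ω_s = 0 − (54/28)(1−0) = -27/14
  ⇒ ω_s¹/ω_r¹ = -27/14
Stage 2: N_ring = 38 + 2·28 = 94
Stage 2: 38(ω_s−ω_c) = −94(ω_r−ω_c),  ω_s=0, ω_r=1
Stage 2: 38(0−ω_c) = −94(1−ω_c)  ⇒  132ω_c = 94  ⇒  ω_c = 47/66
  ⇒ ω_c²/ω_r² = 47/66
Coupling ω_r² = ω_s¹ ⇒ overall = -27/14 × 47/66 = -423/308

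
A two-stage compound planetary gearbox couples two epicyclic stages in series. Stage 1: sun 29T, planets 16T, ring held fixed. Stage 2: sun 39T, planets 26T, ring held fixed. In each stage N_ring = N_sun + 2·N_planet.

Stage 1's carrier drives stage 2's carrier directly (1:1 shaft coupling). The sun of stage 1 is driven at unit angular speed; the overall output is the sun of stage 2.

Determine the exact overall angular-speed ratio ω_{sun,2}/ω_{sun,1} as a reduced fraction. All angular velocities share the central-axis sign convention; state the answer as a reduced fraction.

29/27

Stage 1: N_ring = 29 + 2·16 = 61
Stage 1: 29(ω_s−ω_c) = −61(ω_r−ω_c),  ω_r=0, ω_s=1
Stage 1: 29(1−ω_c) = −61(0−ω_c)  ⇒  90ω_c = 29  ⇒  ω_c = 29/90
  ⇒ ω_c¹/ω_s¹ = 29/90
Stage 2: N_ring = 39 + 2·26 = 91
Stage 2: 39(ω_s−ω_c) = −91(ω_r−ω_c),  ω_r=0, ω_c=1
Stage 2: ω_s = 1 − (91/39)(0−1) = 10/3
  ⇒ ω_s²/ω_c² = 10/3
Coupling ω_c² = ω_c¹ ⇒ overall = 29/90 × 10/3 = 29/27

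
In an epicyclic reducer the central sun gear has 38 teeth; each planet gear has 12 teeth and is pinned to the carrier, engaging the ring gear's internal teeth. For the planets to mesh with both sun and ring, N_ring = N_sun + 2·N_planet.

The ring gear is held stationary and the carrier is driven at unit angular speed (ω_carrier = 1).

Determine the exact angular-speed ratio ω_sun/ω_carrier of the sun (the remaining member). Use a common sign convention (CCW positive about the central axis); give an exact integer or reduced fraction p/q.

N_ring = 38 + 2·12 = 62
38(ω_s−ω_c) = −62(ω_r−ω_c),  ω_r=0, ω_c=1
ω_s = 1 − (62/38)(0−1) = 50/19
ω_s/ω_c = 50/19

50/19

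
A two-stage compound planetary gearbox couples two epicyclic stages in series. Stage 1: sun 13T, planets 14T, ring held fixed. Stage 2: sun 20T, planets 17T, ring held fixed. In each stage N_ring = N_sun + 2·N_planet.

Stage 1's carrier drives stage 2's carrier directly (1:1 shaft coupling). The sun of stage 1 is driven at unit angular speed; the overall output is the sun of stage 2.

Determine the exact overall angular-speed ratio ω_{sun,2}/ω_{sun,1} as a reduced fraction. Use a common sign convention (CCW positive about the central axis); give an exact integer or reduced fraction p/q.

Stage 1: N_ring = 13 + 2·14 = 41
Stage 1: 13(ω_s−ω_c) = −41(ω_r−ω_c),  ω_r=0, ω_s=1
Stage 1: 13(1−ω_c) = −41(0−ω_c)  ⇒  54ω_c = 13  ⇒  ω_c = 13/54
  ⇒ ω_c¹/ω_s¹ = 13/54
Stage 2: N_ring = 20 + 2·17 = 54
Stage 2: 20(ω_s−ω_c) = −54(ω_r−ω_c),  ω_r=0, ω_c=1
Stage 2: ω_s = 1 − (54/20)(0−1) = 37/10
  ⇒ ω_s²/ω_c² = 37/10
Coupling ω_c² = ω_c¹ ⇒ overall = 13/54 × 37/10 = 481/540

481/540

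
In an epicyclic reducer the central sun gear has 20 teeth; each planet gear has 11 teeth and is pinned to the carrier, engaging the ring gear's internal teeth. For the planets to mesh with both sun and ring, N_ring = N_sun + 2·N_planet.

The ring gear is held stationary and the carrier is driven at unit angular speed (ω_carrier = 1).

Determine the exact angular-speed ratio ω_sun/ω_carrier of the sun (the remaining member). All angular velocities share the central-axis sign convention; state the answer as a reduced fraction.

N_ring = 20 + 2·11 = 42
20(ω_s−ω_c) = −42(ω_r−ω_c),  ω_r=0, ω_c=1
ω_s = 1 − (42/20)(0−1) = 31/10
ω_s/ω_c = 31/10

31/10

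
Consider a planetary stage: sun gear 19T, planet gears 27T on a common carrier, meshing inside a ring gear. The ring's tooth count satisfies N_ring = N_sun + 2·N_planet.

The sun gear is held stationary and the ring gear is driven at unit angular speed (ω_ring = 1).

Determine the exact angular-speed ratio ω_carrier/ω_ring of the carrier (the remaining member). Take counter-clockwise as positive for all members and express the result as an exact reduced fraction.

N_ring = 19 + 2·27 = 73
19(ω_s−ω_c) = −73(ω_r−ω_c),  ω_s=0, ω_r=1
19(0−ω_c) = −73(1−ω_c)  ⇒  92ω_c = 73  ⇒  ω_c = 73/92
ω_c/ω_r = 73/92

73/92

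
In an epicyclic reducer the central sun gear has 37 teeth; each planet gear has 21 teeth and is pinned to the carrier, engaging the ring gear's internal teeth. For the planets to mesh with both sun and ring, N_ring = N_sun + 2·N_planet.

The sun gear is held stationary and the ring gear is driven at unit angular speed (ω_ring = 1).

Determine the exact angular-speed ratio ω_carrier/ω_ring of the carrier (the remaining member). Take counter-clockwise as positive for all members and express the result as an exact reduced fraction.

N_ring = 37 + 2·21 = 79
37(ω_s−ω_c) = −79(ω_r−ω_c),  ω_s=0, ω_r=1
37(0−ω_c) = −79(1−ω_c)  ⇒  116ω_c = 79  ⇒  ω_c = 79/116
ω_c/ω_r = 79/116

79/116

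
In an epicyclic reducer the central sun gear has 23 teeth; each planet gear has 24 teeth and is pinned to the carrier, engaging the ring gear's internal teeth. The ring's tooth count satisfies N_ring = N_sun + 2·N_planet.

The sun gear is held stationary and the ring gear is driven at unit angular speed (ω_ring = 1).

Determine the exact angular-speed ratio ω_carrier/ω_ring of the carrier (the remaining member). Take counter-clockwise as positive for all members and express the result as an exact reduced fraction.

71/94

N_ring = 23 + 2·24 = 71
23(ω_s−ω_c) = −71(ω_r−ω_c),  ω_s=0, ω_r=1
23(0−ω_c) = −71(1−ω_c)  ⇒  94ω_c = 71  ⇒  ω_c = 71/94
ω_c/ω_r = 71/94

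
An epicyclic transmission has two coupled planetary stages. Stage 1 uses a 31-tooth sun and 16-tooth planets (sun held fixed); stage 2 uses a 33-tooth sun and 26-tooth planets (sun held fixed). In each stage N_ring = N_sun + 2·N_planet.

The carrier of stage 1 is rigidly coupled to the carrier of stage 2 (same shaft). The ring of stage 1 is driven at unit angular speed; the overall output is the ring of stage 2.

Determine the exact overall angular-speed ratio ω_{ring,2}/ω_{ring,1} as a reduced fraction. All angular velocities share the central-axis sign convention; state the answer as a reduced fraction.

Stage 1: N_ring = 31 + 2·16 = 63
Stage 1: 31(ω_s−ω_c) = −63(ω_r−ω_c),  ω_s=0, ω_r=1
Stage 1: 31(0−ω_c) = −63(1−ω_c)  ⇒  94ω_c = 63  ⇒  ω_c = 63/94
  ⇒ ω_c¹/ω_r¹ = 63/94
Stage 2: N_ring = 33 + 2·26 = 85
Stage 2: 33(ω_s−ω_c) = −85(ω_r−ω_c),  ω_s=0, ω_c=1
Stage 2: ω_r = 1 − (33/85)(0−1) = 118/85
  ⇒ ω_r²/ω_c² = 118/85
Coupling ω_c² = ω_c¹ ⇒ overall = 63/94 × 118/85 = 3717/3995

3717/3995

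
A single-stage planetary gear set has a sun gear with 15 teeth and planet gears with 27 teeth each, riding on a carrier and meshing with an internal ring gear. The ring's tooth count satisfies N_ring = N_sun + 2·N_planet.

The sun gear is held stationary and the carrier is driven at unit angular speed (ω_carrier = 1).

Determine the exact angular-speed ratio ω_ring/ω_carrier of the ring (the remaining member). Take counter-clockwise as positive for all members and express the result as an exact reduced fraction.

28/23

N_ring = 15 + 2·27 = 69
15(ω_s−ω_c) = −69(ω_r−ω_c),  ω_s=0, ω_c=1
ω_r = 1 − (15/69)(0−1) = 28/23
ω_r/ω_c = 28/23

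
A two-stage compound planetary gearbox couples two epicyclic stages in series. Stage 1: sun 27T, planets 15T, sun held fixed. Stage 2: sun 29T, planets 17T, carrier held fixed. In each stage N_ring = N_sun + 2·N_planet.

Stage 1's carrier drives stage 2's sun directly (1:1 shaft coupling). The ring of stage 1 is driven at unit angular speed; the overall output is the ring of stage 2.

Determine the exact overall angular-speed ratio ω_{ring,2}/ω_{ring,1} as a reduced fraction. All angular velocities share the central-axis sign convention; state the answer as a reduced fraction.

Stage 1: N_ring = 27 + 2·15 = 57
Stage 1: 27(ω_s−ω_c) = −57(ω_r−ω_c),  ω_s=0, ω_r=1
Stage 1: 27(0−ω_c) = −57(1−ω_c)  ⇒  84ω_c = 57  ⇒  ω_c = 19/28
  ⇒ ω_c¹/ω_r¹ = 19/28
Stage 2: N_ring = 29 + 2·17 = 63
Stage 2: 29(ω_s−ω_c) = −63(ω_r−ω_c),  ω_c=0, ω_s=1
Stage 2: ω_r = 0 − (29/63)(1−0) = -29/63
  ⇒ ω_r²/ω_s² = -29/63
Coupling ω_s² = ω_c¹ ⇒ overall = 19/28 × -29/63 = -551/1764

-551/1764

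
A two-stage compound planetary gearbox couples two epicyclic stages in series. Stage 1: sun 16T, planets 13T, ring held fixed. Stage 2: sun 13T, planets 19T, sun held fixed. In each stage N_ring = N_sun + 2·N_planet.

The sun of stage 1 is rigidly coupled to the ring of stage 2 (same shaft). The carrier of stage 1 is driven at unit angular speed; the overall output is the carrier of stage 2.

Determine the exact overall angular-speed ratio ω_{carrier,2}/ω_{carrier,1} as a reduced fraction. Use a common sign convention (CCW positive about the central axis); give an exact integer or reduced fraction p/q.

1479/512

Stage 1: N_ring = 16 + 2·13 = 42
Stage 1: 16(ω_s−ω_c) = −42(ω_r−ω_c),  ω_r=0, ω_c=1
Stage 1: ω_s = 1 − (42/16)(0−1) = 29/8
  ⇒ ω_s¹/ω_c¹ = 29/8
Stage 2: N_ring = 13 + 2·19 = 51
Stage 2: 13(ω_s−ω_c) = −51(ω_r−ω_c),  ω_s=0, ω_r=1
Stage 2: 13(0−ω_c) = −51(1−ω_c)  ⇒  64ω_c = 51  ⇒  ω_c = 51/64
  ⇒ ω_c²/ω_r² = 51/64
Coupling ω_r² = ω_s¹ ⇒ overall = 29/8 × 51/64 = 1479/512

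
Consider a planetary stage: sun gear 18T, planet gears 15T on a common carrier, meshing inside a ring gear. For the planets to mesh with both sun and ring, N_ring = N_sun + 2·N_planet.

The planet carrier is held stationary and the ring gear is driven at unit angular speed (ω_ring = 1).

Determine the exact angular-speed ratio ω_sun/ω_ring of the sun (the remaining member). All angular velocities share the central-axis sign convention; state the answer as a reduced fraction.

N_ring = 18 + 2·15 = 48
18(ω_s−ω_c) = −48(ω_r−ω_c),  ω_c=0, ω_r=1
ω_s = 0 − (48/18)(1−0) = -8/3
ω_s/ω_r = -8/3

-8/3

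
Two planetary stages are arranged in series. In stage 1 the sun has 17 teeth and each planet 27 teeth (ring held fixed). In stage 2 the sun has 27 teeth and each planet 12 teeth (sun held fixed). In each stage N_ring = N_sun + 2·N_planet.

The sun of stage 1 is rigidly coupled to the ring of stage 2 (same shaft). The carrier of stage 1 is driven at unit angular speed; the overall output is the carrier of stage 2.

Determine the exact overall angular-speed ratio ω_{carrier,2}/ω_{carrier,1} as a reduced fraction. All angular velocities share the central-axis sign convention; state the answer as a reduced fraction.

44/13

Stage 1: N_ring = 17 + 2·27 = 71
Stage 1: 17(ω_s−ω_c) = −71(ω_r−ω_c),  ω_r=0, ω_c=1
Stage 1: ω_s = 1 − (71/17)(0−1) = 88/17
  ⇒ ω_s¹/ω_c¹ = 88/17
Stage 2: N_ring = 27 + 2·12 = 51
Stage 2: 27(ω_s−ω_c) = −51(ω_r−ω_c),  ω_s=0, ω_r=1
Stage 2: 27(0−ω_c) = −51(1−ω_c)  ⇒  78ω_c = 51  ⇒  ω_c = 17/26
  ⇒ ω_c²/ω_r² = 17/26
Coupling ω_r² = ω_s¹ ⇒ overall = 88/17 × 17/26 = 44/13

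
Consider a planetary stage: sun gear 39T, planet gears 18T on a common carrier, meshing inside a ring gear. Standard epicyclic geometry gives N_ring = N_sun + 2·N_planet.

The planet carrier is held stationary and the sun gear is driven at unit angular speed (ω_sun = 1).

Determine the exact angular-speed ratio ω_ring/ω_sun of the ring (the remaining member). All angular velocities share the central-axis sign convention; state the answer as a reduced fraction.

-13/25

N_ring = 39 + 2·18 = 75
39(ω_s−ω_c) = −75(ω_r−ω_c),  ω_c=0, ω_s=1
ω_r = 0 − (39/75)(1−0) = -13/25
ω_r/ω_s = -13/25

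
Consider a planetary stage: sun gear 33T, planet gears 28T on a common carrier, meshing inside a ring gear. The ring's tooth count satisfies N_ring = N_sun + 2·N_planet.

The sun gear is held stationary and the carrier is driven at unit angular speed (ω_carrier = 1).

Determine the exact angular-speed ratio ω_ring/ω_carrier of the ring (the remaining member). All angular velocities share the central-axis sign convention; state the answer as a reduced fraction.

N_ring = 33 + 2·28 = 89
33(ω_s−ω_c) = −89(ω_r−ω_c),  ω_s=0, ω_c=1
ω_r = 1 − (33/89)(0−1) = 122/89
ω_r/ω_c = 122/89

122/89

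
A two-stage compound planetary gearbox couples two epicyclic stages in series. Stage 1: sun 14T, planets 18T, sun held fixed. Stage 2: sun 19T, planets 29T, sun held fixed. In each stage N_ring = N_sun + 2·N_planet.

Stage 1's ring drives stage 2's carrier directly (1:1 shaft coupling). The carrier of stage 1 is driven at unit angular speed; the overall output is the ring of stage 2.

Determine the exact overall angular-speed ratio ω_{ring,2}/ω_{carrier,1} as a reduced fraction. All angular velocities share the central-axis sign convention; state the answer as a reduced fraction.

3072/1925

Stage 1: N_ring = 14 + 2·18 = 50
Stage 1: 14(ω_s−ω_c) = −50(ω_r−ω_c),  ω_s=0, ω_c=1
Stage 1: ω_r = 1 − (14/50)(0−1) = 32/25
  ⇒ ω_r¹/ω_c¹ = 32/25
Stage 2: N_ring = 19 + 2·29 = 77
Stage 2: 19(ω_s−ω_c) = −77(ω_r−ω_c),  ω_s=0, ω_c=1
Stage 2: ω_r = 1 − (19/77)(0−1) = 96/77
  ⇒ ω_r²/ω_c² = 96/77
Coupling ω_c² = ω_r¹ ⇒ overall = 32/25 × 96/77 = 3072/1925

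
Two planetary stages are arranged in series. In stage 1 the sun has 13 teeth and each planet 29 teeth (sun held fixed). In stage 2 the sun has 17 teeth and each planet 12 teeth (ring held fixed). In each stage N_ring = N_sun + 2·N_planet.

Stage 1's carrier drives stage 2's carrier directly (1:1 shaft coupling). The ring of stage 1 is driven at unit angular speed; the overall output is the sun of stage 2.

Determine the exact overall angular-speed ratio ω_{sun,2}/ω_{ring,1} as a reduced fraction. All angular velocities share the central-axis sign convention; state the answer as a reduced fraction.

Stage 1: N_ring = 13 + 2·29 = 71
Stage 1: 13(ω_s−ω_c) = −71(ω_r−ω_c),  ω_s=0, ω_r=1
Stage 1: 13(0−ω_c) = −71(1−ω_c)  ⇒  84ω_c = 71  ⇒  ω_c = 71/84
  ⇒ ω_c¹/ω_r¹ = 71/84
Stage 2: N_ring = 17 + 2·12 = 41
Stage 2: 17(ω_s−ω_c) = −41(ω_r−ω_c),  ω_r=0, ω_c=1
Stage 2: ω_s = 1 − (41/17)(0−1) = 58/17
  ⇒ ω_s²/ω_c² = 58/17
Coupling ω_c² = ω_c¹ ⇒ overall = 71/84 × 58/17 = 2059/714

2059/714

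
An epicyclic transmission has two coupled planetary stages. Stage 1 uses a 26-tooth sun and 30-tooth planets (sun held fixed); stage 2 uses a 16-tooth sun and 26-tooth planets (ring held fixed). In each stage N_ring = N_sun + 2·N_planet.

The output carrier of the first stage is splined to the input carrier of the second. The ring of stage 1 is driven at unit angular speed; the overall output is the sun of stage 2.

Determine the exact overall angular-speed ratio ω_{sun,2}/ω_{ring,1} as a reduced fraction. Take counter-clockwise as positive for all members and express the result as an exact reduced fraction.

129/32

Stage 1: N_ring = 26 + 2·30 = 86
Stage 1: 26(ω_s−ω_c) = −86(ω_r−ω_c),  ω_s=0, ω_r=1
Stage 1: 26(0−ω_c) = −86(1−ω_c)  ⇒  112ω_c = 86  ⇒  ω_c = 43/56
  ⇒ ω_c¹/ω_r¹ = 43/56
Stage 2: N_ring = 16 + 2·26 = 68
Stage 2: 16(ω_s−ω_c) = −68(ω_r−ω_c),  ω_r=0, ω_c=1
Stage 2: ω_s = 1 − (68/16)(0−1) = 21/4
  ⇒ ω_s²/ω_c² = 21/4
Coupling ω_c² = ω_c¹ ⇒ overall = 43/56 × 21/4 = 129/32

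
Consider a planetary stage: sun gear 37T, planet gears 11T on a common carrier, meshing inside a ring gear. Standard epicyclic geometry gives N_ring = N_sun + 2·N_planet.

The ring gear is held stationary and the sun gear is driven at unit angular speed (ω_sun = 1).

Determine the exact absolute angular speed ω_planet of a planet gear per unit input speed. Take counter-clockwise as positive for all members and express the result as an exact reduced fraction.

N_ring = 37 + 2·11 = 59
37(ω_s−ω_c) = −59(ω_r−ω_c),  ω_r=0, ω_s=1
37(1−ω_c) = −59(0−ω_c)  ⇒  96ω_c = 37  ⇒  ω_c = 37/96
sun–planet: 37·(1−37/96) = −11·(ω_p−ω_c)  ⇒  ω_p−ω_c = −(37/11)·(59/96) = -2183/1056
ω_p = 37/96 − 2183/1056 = -37/22

-37/22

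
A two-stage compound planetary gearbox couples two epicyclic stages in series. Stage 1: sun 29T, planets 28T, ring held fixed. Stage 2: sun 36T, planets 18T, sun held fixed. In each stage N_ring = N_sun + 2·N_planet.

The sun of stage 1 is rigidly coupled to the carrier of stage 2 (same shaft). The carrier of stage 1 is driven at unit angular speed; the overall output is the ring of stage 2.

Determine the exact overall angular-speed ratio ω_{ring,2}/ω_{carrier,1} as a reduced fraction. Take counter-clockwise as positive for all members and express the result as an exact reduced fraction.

Stage 1: N_ring = 29 + 2·28 = 85
Stage 1: 29(ω_s−ω_c) = −85(ω_r−ω_c),  ω_r=0, ω_c=1
Stage 1: ω_s = 1 − (85/29)(0−1) = 114/29
  ⇒ ω_s¹/ω_c¹ = 114/29
Stage 2: N_ring = 36 + 2·18 = 72
Stage 2: 36(ω_s−ω_c) = −72(ω_r−ω_c),  ω_s=0, ω_c=1
Stage 2: ω_r = 1 − (36/72)(0−1) = 3/2
  ⇒ ω_r²/ω_c² = 3/2
Coupling ω_c² = ω_s¹ ⇒ overall = 114/29 × 3/2 = 171/29

171/29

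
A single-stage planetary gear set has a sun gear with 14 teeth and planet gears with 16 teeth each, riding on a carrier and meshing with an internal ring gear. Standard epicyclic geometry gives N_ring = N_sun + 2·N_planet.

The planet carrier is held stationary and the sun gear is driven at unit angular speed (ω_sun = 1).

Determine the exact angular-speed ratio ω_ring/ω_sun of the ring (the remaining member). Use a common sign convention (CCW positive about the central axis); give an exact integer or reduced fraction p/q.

N_ring = 14 + 2·16 = 46
14(ω_s−ω_c) = −46(ω_r−ω_c),  ω_c=0, ω_s=1
ω_r = 0 − (14/46)(1−0) = -7/23
ω_r/ω_s = -7/23

-7/23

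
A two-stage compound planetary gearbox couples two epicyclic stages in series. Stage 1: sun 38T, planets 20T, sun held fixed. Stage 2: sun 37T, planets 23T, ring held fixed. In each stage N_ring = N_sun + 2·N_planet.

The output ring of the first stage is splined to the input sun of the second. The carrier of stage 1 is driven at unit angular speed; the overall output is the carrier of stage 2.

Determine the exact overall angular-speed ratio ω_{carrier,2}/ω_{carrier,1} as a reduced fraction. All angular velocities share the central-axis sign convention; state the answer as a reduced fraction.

1073/2340

Stage 1: N_ring = 38 + 2·20 = 78
Stage 1: 38(ω_s−ω_c) = −78(ω_r−ω_c),  ω_s=0, ω_c=1
Stage 1: ω_r = 1 − (38/78)(0−1) = 58/39
  ⇒ ω_r¹/ω_c¹ = 58/39
Stage 2: N_ring = 37 + 2·23 = 83
Stage 2: 37(ω_s−ω_c) = −83(ω_r−ω_c),  ω_r=0, ω_s=1
Stage 2: 37(1−ω_c) = −83(0−ω_c)  ⇒  120ω_c = 37  ⇒  ω_c = 37/120
  ⇒ ω_c²/ω_s² = 37/120
Coupling ω_s² = ω_r¹ ⇒ overall = 58/39 × 37/120 = 1073/2340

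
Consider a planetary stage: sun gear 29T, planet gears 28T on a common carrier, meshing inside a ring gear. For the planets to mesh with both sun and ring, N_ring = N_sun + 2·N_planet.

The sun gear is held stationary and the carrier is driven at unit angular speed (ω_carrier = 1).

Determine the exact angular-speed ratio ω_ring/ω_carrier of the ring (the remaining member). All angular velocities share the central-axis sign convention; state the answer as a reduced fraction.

114/85

N_ring = 29 + 2·28 = 85
29(ω_s−ω_c) = −85(ω_r−ω_c),  ω_s=0, ω_c=1
ω_r = 1 − (29/85)(0−1) = 114/85
ω_r/ω_c = 114/85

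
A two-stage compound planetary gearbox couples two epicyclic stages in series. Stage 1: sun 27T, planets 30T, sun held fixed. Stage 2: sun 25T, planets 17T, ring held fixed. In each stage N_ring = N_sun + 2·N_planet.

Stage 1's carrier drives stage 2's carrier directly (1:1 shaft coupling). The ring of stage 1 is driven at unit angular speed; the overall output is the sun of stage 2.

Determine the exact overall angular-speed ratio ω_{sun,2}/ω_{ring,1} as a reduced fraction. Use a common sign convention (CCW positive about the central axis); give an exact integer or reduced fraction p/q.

1218/475

Stage 1: N_ring = 27 + 2·30 = 87
Stage 1: 27(ω_s−ω_c) = −87(ω_r−ω_c),  ω_s=0, ω_r=1
Stage 1: 27(0−ω_c) = −87(1−ω_c)  ⇒  114ω_c = 87  ⇒  ω_c = 29/38
  ⇒ ω_c¹/ω_r¹ = 29/38
Stage 2: N_ring = 25 + 2·17 = 59
Stage 2: 25(ω_s−ω_c) = −59(ω_r−ω_c),  ω_r=0, ω_c=1
Stage 2: ω_s = 1 − (59/25)(0−1) = 84/25
  ⇒ ω_s²/ω_c² = 84/25
Coupling ω_c² = ω_c¹ ⇒ overall = 29/38 × 84/25 = 1218/475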